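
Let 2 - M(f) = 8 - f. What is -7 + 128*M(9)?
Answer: 377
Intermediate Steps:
M(f) = -6 + f (M(f) = 2 - (8 - f) = 2 + (-8 + f) = -6 + f)
-7 + 128*M(9) = -7 + 128*(-6 + 9) = -7 + 128*3 = -7 + 384 = 377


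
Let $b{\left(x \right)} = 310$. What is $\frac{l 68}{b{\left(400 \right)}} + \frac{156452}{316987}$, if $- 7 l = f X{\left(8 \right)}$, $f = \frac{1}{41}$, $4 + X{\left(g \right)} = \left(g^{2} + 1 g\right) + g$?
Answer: $\frac{6140672812}{14101166695} \approx 0.43547$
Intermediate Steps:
$X{\left(g \right)} = -4 + g^{2} + 2 g$ ($X{\left(g \right)} = -4 + \left(\left(g^{2} + 1 g\right) + g\right) = -4 + \left(\left(g^{2} + g\right) + g\right) = -4 + \left(\left(g + g^{2}\right) + g\right) = -4 + \left(g^{2} + 2 g\right) = -4 + g^{2} + 2 g$)
$f = \frac{1}{41} \approx 0.02439$
$l = - \frac{76}{287}$ ($l = - \frac{\frac{1}{41} \left(-4 + 8^{2} + 2 \cdot 8\right)}{7} = - \frac{\frac{1}{41} \left(-4 + 64 + 16\right)}{7} = - \frac{\frac{1}{41} \cdot 76}{7} = \left(- \frac{1}{7}\right) \frac{76}{41} = - \frac{76}{287} \approx -0.26481$)
$\frac{l 68}{b{\left(400 \right)}} + \frac{156452}{316987} = \frac{\left(- \frac{76}{287}\right) 68}{310} + \frac{156452}{316987} = \left(- \frac{5168}{287}\right) \frac{1}{310} + 156452 \cdot \frac{1}{316987} = - \frac{2584}{44485} + \frac{156452}{316987} = \frac{6140672812}{14101166695}$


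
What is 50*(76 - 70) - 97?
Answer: 203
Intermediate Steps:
50*(76 - 70) - 97 = 50*6 - 97 = 300 - 97 = 203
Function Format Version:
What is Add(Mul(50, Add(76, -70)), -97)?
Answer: 203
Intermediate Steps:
Add(Mul(50, Add(76, -70)), -97) = Add(Mul(50, 6), -97) = Add(300, -97) = 203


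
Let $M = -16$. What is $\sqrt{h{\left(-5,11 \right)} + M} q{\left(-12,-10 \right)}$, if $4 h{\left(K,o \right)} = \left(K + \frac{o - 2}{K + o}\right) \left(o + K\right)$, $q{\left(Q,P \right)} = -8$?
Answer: $- 4 i \sqrt{85} \approx - 36.878 i$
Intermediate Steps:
$h{\left(K,o \right)} = \frac{\left(K + o\right) \left(K + \frac{-2 + o}{K + o}\right)}{4}$ ($h{\left(K,o \right)} = \frac{\left(K + \frac{o - 2}{K + o}\right) \left(o + K\right)}{4} = \frac{\left(K + \frac{-2 + o}{K + o}\right) \left(K + o\right)}{4} = \frac{\left(K + o\right) \left(K + \frac{-2 + o}{K + o}\right)}{4}$)
$\sqrt{h{\left(-5,11 \right)} + M} q{\left(-12,-10 \right)} = \sqrt{\left(- \frac{1}{2} + \frac{1}{4} \cdot 11 + \frac{\left(-5\right)^{2}}{4} + \frac{1}{4} \left(-5\right) 11\right) - 16} \left(-8\right) = \sqrt{\left(- \frac{1}{2} + \frac{11}{4} + \frac{1}{4} \cdot 25 - \frac{55}{4}\right) - 16} \left(-8\right) = \sqrt{\left(- \frac{1}{2} + \frac{11}{4} + \frac{25}{4} - \frac{55}{4}\right) - 16} \left(-8\right) = \sqrt{- \frac{21}{4} - 16} \left(-8\right) = \sqrt{- \frac{85}{4}} \left(-8\right) = \frac{i \sqrt{85}}{2} \left(-8\right) = - 4 i \sqrt{85}$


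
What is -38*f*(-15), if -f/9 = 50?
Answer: -256500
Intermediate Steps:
f = -450 (f = -9*50 = -450)
-38*f*(-15) = -38*(-450)*(-15) = 17100*(-15) = -256500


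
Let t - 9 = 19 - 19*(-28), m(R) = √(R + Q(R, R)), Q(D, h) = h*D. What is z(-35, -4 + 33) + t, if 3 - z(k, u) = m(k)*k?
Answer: 563 + 35*√1190 ≈ 1770.4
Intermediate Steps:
Q(D, h) = D*h
m(R) = √(R + R²) (m(R) = √(R + R*R) = √(R + R²))
z(k, u) = 3 - k*√(k*(1 + k)) (z(k, u) = 3 - √(k*(1 + k))*k = 3 - k*√(k*(1 + k)))
t = 560 (t = 9 + (19 - 19*(-28)) = 9 + (19 + 532) = 9 + 551 = 560)
z(-35, -4 + 33) + t = (3 - 1*(-35)*√(-35*(1 - 35))) + 560 = (3 - 1*(-35)*√(-35*(-34))) + 560 = (3 - 1*(-35)*√1190) + 560 = (3 + 35*√1190) + 560 = 563 + 35*√1190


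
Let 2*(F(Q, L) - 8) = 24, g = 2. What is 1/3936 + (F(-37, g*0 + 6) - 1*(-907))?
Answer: 3648673/3936 ≈ 927.00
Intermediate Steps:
F(Q, L) = 20 (F(Q, L) = 8 + (½)*24 = 8 + 12 = 20)
1/3936 + (F(-37, g*0 + 6) - 1*(-907)) = 1/3936 + (20 - 1*(-907)) = 1/3936 + (20 + 907) = 1/3936 + 927 = 3648673/3936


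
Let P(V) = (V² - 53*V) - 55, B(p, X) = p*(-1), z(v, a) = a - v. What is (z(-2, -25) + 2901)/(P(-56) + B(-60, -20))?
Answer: 2878/6109 ≈ 0.47111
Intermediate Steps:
B(p, X) = -p
P(V) = -55 + V² - 53*V
(z(-2, -25) + 2901)/(P(-56) + B(-60, -20)) = ((-25 - 1*(-2)) + 2901)/((-55 + (-56)² - 53*(-56)) - 1*(-60)) = ((-25 + 2) + 2901)/((-55 + 3136 + 2968) + 60) = (-23 + 2901)/(6049 + 60) = 2878/6109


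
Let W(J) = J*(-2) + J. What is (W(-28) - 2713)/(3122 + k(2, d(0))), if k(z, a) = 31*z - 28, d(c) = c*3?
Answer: -895/1052 ≈ -0.85076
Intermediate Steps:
W(J) = -J (W(J) = -2*J + J = -J)
d(c) = 3*c
k(z, a) = -28 + 31*z
(W(-28) - 2713)/(3122 + k(2, d(0))) = (-1*(-28) - 2713)/(3122 + (-28 + 31*2)) = (28 - 2713)/(3122 + (-28 + 62)) = -2685/(3122 + 34) = -2685/3156 = -2685*1/3156 = -895/1052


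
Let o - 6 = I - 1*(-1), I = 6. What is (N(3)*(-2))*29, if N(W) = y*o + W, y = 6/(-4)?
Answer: 957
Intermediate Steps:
y = -3/2 (y = 6*(-1/4) = -3/2 ≈ -1.5000)
o = 13 (o = 6 + (6 - 1*(-1)) = 6 + (6 + 1) = 6 + 7 = 13)
N(W) = -39/2 + W (N(W) = -3/2*13 + W = -39/2 + W)
(N(3)*(-2))*29 = ((-39/2 + 3)*(-2))*29 = -33/2*(-2)*29 = 33*29 = 957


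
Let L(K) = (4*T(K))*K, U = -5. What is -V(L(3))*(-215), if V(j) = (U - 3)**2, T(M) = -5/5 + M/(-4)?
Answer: 13760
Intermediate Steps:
T(M) = -1 - M/4 (T(M) = -5*1/5 + M*(-1/4) = -1 - M/4)
L(K) = K*(-4 - K) (L(K) = (4*(-1 - K/4))*K = (-4 - K)*K = K*(-4 - K))
V(j) = 64 (V(j) = (-5 - 3)**2 = (-8)**2 = 64)
-V(L(3))*(-215) = -64*(-215) = -1*(-13760) = 13760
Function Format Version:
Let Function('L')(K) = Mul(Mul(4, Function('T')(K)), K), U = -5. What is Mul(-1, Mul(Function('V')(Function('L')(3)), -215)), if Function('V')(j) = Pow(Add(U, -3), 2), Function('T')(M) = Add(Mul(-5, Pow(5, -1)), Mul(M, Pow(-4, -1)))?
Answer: 13760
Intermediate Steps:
Function('T')(M) = Add(-1, Mul(Rational(-1, 4), M)) (Function('T')(M) = Add(Mul(-5, Rational(1, 5)), Mul(M, Rational(-1, 4))) = Add(-1, Mul(Rational(-1, 4), M)))
Function('L')(K) = Mul(K, Add(-4, Mul(-1, K))) (Function('L')(K) = Mul(Mul(4, Add(-1, Mul(Rational(-1, 4), K))), K) = Mul(Add(-4, Mul(-1, K)), K) = Mul(K, Add(-4, Mul(-1, K))))
Function('V')(j) = 64 (Function('V')(j) = Pow(Add(-5, -3), 2) = Pow(-8, 2) = 64)
Mul(-1, Mul(Function('V')(Function('L')(3)), -215)) = Mul(-1, Mul(64, -215)) = Mul(-1, -13760) = 13760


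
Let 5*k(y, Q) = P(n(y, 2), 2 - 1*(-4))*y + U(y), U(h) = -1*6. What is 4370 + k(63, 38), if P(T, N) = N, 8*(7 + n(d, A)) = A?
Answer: 22222/5 ≈ 4444.4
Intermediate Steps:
U(h) = -6
n(d, A) = -7 + A/8
k(y, Q) = -6/5 + 6*y/5 (k(y, Q) = ((2 - 1*(-4))*y - 6)/5 = ((2 + 4)*y - 6)/5 = (6*y - 6)/5 = (-6 + 6*y)/5 = -6/5 + 6*y/5)
4370 + k(63, 38) = 4370 + (-6/5 + (6/5)*63) = 4370 + (-6/5 + 378/5) = 4370 + 372/5 = 22222/5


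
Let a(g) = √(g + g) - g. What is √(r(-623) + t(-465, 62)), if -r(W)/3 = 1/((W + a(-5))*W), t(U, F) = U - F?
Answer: √623*√((202902381 - 328321*I*√10)/(-618 + I*√10))/623 ≈ 8.6838e-10 - 22.956*I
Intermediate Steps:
a(g) = -g + √2*√g (a(g) = √(2*g) - g = √2*√g - g = -g + √2*√g)
r(W) = -3/(W*(5 + W + I*√10)) (r(W) = -3/((W + (-1*(-5) + √2*√(-5)))*W) = -3/((W + (5 + √2*(I*√5)))*W) = -3/((W + (5 + I*√10))*W) = -3/((5 + W + I*√10)*W) = -3/(W*(5 + W + I*√10)))
√(r(-623) + t(-465, 62)) = √(-3/(-623*(5 - 623 + I*√10)) + (-465 - 1*62)) = √(-3*(-1/623)/(-618 + I*√10) + (-465 - 62)) = √(3/(623*(-618 + I*√10)) - 527) = √(-527 + 3/(623*(-618 + I*√10)))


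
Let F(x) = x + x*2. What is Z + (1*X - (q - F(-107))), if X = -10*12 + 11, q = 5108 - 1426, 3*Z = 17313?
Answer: 1659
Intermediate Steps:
F(x) = 3*x (F(x) = x + 2*x = 3*x)
Z = 5771 (Z = (⅓)*17313 = 5771)
q = 3682
X = -109 (X = -120 + 11 = -109)
Z + (1*X - (q - F(-107))) = 5771 + (1*(-109) - (3682 - 3*(-107))) = 5771 + (-109 - (3682 - 1*(-321))) = 5771 + (-109 - (3682 + 321)) = 5771 + (-109 - 1*4003) = 5771 + (-109 - 4003) = 5771 - 4112 = 1659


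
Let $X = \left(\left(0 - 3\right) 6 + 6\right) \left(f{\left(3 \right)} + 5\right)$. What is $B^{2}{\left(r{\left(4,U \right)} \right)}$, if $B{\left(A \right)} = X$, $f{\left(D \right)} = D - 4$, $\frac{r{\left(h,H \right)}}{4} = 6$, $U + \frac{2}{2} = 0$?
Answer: $2304$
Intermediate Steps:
$U = -1$ ($U = -1 + 0 = -1$)
$r{\left(h,H \right)} = 24$ ($r{\left(h,H \right)} = 4 \cdot 6 = 24$)
$f{\left(D \right)} = -4 + D$
$X = -48$ ($X = \left(\left(0 - 3\right) 6 + 6\right) \left(\left(-4 + 3\right) + 5\right) = \left(\left(-3\right) 6 + 6\right) \left(-1 + 5\right) = \left(-18 + 6\right) 4 = \left(-12\right) 4 = -48$)
$B{\left(A \right)} = -48$
$B^{2}{\left(r{\left(4,U \right)} \right)} = \left(-48\right)^{2} = 2304$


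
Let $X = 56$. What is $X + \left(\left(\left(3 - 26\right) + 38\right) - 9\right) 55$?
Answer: $386$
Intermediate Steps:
$X + \left(\left(\left(3 - 26\right) + 38\right) - 9\right) 55 = 56 + \left(\left(\left(3 - 26\right) + 38\right) - 9\right) 55 = 56 + \left(\left(-23 + 38\right) - 9\right) 55 = 56 + \left(15 - 9\right) 55 = 56 + 6 \cdot 55 = 56 + 330 = 386$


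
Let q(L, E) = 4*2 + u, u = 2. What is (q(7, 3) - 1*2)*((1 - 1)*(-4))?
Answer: 0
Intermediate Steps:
q(L, E) = 10 (q(L, E) = 4*2 + 2 = 8 + 2 = 10)
(q(7, 3) - 1*2)*((1 - 1)*(-4)) = (10 - 1*2)*((1 - 1)*(-4)) = (10 - 2)*(0*(-4)) = 8*0 = 0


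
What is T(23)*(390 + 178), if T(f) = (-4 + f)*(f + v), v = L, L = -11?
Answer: 129504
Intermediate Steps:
v = -11
T(f) = (-11 + f)*(-4 + f) (T(f) = (-4 + f)*(f - 11) = (-4 + f)*(-11 + f) = (-11 + f)*(-4 + f))
T(23)*(390 + 178) = (44 + 23² - 15*23)*(390 + 178) = (44 + 529 - 345)*568 = 228*568 = 129504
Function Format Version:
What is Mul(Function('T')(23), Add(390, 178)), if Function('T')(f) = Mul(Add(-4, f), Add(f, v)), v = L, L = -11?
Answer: 129504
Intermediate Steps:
v = -11
Function('T')(f) = Mul(Add(-11, f), Add(-4, f)) (Function('T')(f) = Mul(Add(-4, f), Add(f, -11)) = Mul(Add(-4, f), Add(-11, f)) = Mul(Add(-11, f), Add(-4, f)))
Mul(Function('T')(23), Add(390, 178)) = Mul(Add(44, Pow(23, 2), Mul(-15, 23)), Add(390, 178)) = Mul(Add(44, 529, -345), 568) = Mul(228, 568) = 129504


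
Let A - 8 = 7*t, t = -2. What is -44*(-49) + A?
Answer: 2150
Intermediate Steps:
A = -6 (A = 8 + 7*(-2) = 8 - 14 = -6)
-44*(-49) + A = -44*(-49) - 6 = 2156 - 6 = 2150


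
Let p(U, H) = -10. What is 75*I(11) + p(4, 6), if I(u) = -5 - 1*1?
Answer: -460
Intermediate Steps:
I(u) = -6 (I(u) = -5 - 1 = -6)
75*I(11) + p(4, 6) = 75*(-6) - 10 = -450 - 10 = -460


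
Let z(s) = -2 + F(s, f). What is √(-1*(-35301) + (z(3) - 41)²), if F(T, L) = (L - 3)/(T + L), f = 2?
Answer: √929181/5 ≈ 192.79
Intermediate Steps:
F(T, L) = (-3 + L)/(L + T)
z(s) = -2 - 1/(2 + s) (z(s) = -2 + (-3 + 2)/(2 + s) = -2 - 1/(2 + s))
√(-1*(-35301) + (z(3) - 41)²) = √(-1*(-35301) + ((-5 - 2*3)/(2 + 3) - 41)²) = √(35301 + ((-5 - 6)/5 - 41)²) = √(35301 + ((⅕)*(-11) - 41)²) = √(35301 + (-11/5 - 41)²) = √(35301 + (-216/5)²) = √(35301 + 46656/25) = √(929181/25) = √929181/5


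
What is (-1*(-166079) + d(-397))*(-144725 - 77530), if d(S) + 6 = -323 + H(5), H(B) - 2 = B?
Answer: -36840322035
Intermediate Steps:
H(B) = 2 + B
d(S) = -322 (d(S) = -6 + (-323 + (2 + 5)) = -6 + (-323 + 7) = -6 - 316 = -322)
(-1*(-166079) + d(-397))*(-144725 - 77530) = (-1*(-166079) - 322)*(-144725 - 77530) = (166079 - 322)*(-222255) = 165757*(-222255) = -36840322035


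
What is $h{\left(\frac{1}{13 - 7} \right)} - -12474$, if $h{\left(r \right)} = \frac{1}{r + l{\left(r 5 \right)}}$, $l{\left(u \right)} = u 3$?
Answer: $\frac{99795}{8} \approx 12474.0$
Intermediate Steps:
$l{\left(u \right)} = 3 u$
$h{\left(r \right)} = \frac{1}{16 r}$ ($h{\left(r \right)} = \frac{1}{r + 3 r 5} = \frac{1}{r + 3 \cdot 5 r} = \frac{1}{r + 15 r} = \frac{1}{16 r}$)
$h{\left(\frac{1}{13 - 7} \right)} - -12474 = \frac{1}{16 \frac{1}{13 - 7}} - -12474 = \frac{1}{16 \cdot \frac{1}{6}} + 12474 = \frac{\frac{1}{\frac{1}{6}}}{16} + 12474 = \frac{1}{16} \cdot 6 + 12474 = \frac{3}{8} + 12474 = \frac{99795}{8}$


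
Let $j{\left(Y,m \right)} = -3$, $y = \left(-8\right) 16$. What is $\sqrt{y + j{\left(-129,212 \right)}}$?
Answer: $i \sqrt{131} \approx 11.446 i$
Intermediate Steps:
$y = -128$
$\sqrt{y + j{\left(-129,212 \right)}} = \sqrt{-128 - 3} = \sqrt{-131} = i \sqrt{131}$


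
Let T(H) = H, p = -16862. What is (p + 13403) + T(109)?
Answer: -3350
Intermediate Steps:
(p + 13403) + T(109) = (-16862 + 13403) + 109 = -3459 + 109 = -3350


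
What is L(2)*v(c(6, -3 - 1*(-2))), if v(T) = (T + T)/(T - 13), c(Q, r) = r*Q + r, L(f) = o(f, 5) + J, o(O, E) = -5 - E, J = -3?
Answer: -91/10 ≈ -9.1000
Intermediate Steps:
L(f) = -13 (L(f) = (-5 - 1*5) - 3 = (-5 - 5) - 3 = -10 - 3 = -13)
c(Q, r) = r + Q*r (c(Q, r) = Q*r + r = r + Q*r)
v(T) = 2*T/(-13 + T) (v(T) = (2*T)/(-13 + T) = 2*T/(-13 + T))
L(2)*v(c(6, -3 - 1*(-2))) = -26*(-3 - 1*(-2))*(1 + 6)/(-13 + (-3 - 1*(-2))*(1 + 6)) = -26*(-3 + 2)*7/(-13 + (-3 + 2)*7) = -26*(-1*7)/(-13 - 1*7) = -26*(-7)/(-13 - 7) = -26*(-7)/(-20) = -26*(-7)*(-1)/20 = -13*7/10 = -91/10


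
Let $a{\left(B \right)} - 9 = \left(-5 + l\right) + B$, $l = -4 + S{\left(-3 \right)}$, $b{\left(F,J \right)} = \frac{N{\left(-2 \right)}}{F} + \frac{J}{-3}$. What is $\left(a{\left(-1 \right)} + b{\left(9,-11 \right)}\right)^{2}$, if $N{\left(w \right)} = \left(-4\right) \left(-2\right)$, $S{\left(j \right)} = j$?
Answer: $\frac{25}{81} \approx 0.30864$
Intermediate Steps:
$N{\left(w \right)} = 8$
$b{\left(F,J \right)} = \frac{8}{F} - \frac{J}{3}$ ($b{\left(F,J \right)} = \frac{8}{F} + \frac{J}{-3} = \frac{8}{F} + J \left(- \frac{1}{3}\right) = \frac{8}{F} - \frac{J}{3}$)
$l = -7$ ($l = -4 - 3 = -7$)
$a{\left(B \right)} = -3 + B$ ($a{\left(B \right)} = 9 + \left(\left(-5 - 7\right) + B\right) = 9 + \left(-12 + B\right) = -3 + B$)
$\left(a{\left(-1 \right)} + b{\left(9,-11 \right)}\right)^{2} = \left(\left(-3 - 1\right) + \left(\frac{8}{9} - - \frac{11}{3}\right)\right)^{2} = \left(-4 + \left(8 \cdot \frac{1}{9} + \frac{11}{3}\right)\right)^{2} = \left(-4 + \left(\frac{8}{9} + \frac{11}{3}\right)\right)^{2} = \left(-4 + \frac{41}{9}\right)^{2} = \left(\frac{5}{9}\right)^{2} = \frac{25}{81}$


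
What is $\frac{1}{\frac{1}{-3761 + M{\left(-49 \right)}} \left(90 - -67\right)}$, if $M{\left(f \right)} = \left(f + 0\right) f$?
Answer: $- \frac{1360}{157} \approx -8.6624$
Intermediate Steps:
$M{\left(f \right)} = f^{2}$ ($M{\left(f \right)} = f f = f^{2}$)
$\frac{1}{\frac{1}{-3761 + M{\left(-49 \right)}} \left(90 - -67\right)} = \frac{1}{\frac{1}{-3761 + \left(-49\right)^{2}} \left(90 - -67\right)} = \frac{1}{\frac{1}{-3761 + 2401} \left(90 + 67\right)} = \frac{1}{\frac{1}{-1360} \cdot 157} = \frac{1}{\left(- \frac{1}{1360}\right) 157} = \frac{1}{- \frac{157}{1360}} = - \frac{1360}{157}$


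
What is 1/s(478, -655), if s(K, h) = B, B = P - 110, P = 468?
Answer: 1/358 ≈ 0.0027933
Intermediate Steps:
B = 358 (B = 468 - 110 = 358)
s(K, h) = 358
1/s(478, -655) = 1/358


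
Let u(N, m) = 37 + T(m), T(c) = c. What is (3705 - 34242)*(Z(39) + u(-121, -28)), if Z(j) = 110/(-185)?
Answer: -9497007/37 ≈ -2.5668e+5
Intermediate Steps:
Z(j) = -22/37 (Z(j) = 110*(-1/185) = -22/37)
u(N, m) = 37 + m
(3705 - 34242)*(Z(39) + u(-121, -28)) = (3705 - 34242)*(-22/37 + (37 - 28)) = -30537*(-22/37 + 9) = -30537*311/37 = -9497007/37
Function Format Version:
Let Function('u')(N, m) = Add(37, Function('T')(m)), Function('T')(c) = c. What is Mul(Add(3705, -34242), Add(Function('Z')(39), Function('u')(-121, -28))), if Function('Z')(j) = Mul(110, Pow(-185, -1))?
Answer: Rational(-9497007, 37) ≈ -2.5668e+5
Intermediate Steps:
Function('Z')(j) = Rational(-22, 37) (Function('Z')(j) = Mul(110, Rational(-1, 185)) = Rational(-22, 37))
Function('u')(N, m) = Add(37, m)
Mul(Add(3705, -34242), Add(Function('Z')(39), Function('u')(-121, -28))) = Mul(Add(3705, -34242), Add(Rational(-22, 37), Add(37, -28))) = Mul(-30537, Add(Rational(-22, 37), 9)) = Mul(-30537, Rational(311, 37)) = Rational(-9497007, 37)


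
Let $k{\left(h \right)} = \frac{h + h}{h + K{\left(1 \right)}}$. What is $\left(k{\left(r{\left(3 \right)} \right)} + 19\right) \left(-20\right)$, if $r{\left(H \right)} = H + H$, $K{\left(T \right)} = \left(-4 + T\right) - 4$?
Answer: $-140$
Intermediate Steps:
$K{\left(T \right)} = -8 + T$
$r{\left(H \right)} = 2 H$
$k{\left(h \right)} = \frac{2 h}{-7 + h}$ ($k{\left(h \right)} = \frac{h + h}{h + \left(-8 + 1\right)} = \frac{2 h}{h - 7} = \frac{2 h}{-7 + h}$)
$\left(k{\left(r{\left(3 \right)} \right)} + 19\right) \left(-20\right) = \left(\frac{2 \cdot 2 \cdot 3}{-7 + 2 \cdot 3} + 19\right) \left(-20\right) = \left(2 \cdot 6 \frac{1}{-7 + 6} + 19\right) \left(-20\right) = \left(2 \cdot 6 \frac{1}{-1} + 19\right) \left(-20\right) = \left(2 \cdot 6 \left(-1\right) + 19\right) \left(-20\right) = \left(-12 + 19\right) \left(-20\right) = 7 \left(-20\right) = -140$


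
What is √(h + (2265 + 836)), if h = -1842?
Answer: √1259 ≈ 35.482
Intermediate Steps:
√(h + (2265 + 836)) = √(-1842 + (2265 + 836)) = √(-1842 + 3101) = √1259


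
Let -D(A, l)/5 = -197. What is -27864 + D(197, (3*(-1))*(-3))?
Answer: -26879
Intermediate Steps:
D(A, l) = 985 (D(A, l) = -5*(-197) = 985)
-27864 + D(197, (3*(-1))*(-3)) = -27864 + 985 = -26879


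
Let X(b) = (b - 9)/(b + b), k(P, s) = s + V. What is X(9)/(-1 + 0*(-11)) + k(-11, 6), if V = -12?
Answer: -6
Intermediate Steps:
k(P, s) = -12 + s (k(P, s) = s - 12 = -12 + s)
X(b) = (-9 + b)/(2*b) (X(b) = (-9 + b)/((2*b)) = (-9 + b)*(1/(2*b)) = (-9 + b)/(2*b))
X(9)/(-1 + 0*(-11)) + k(-11, 6) = ((½)*(-9 + 9)/9)/(-1 + 0*(-11)) + (-12 + 6) = ((½)*(⅑)*0)/(-1 + 0) - 6 = 0/(-1) - 6 = -1*0 - 6 = 0 - 6 = -6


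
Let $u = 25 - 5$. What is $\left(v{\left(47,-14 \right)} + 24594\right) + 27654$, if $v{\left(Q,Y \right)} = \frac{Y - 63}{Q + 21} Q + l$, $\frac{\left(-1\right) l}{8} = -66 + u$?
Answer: $\frac{3574269}{68} \approx 52563.0$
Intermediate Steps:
$u = 20$
$l = 368$ ($l = - 8 \left(-66 + 20\right) = \left(-8\right) \left(-46\right) = 368$)
$v{\left(Q,Y \right)} = 368 + \frac{Q \left(-63 + Y\right)}{21 + Q}$ ($v{\left(Q,Y \right)} = \frac{Y - 63}{Q + 21} Q + 368 = \frac{-63 + Y}{21 + Q} Q + 368 = \frac{Q \left(-63 + Y\right)}{21 + Q} + 368 = 368 + \frac{Q \left(-63 + Y\right)}{21 + Q}$)
$\left(v{\left(47,-14 \right)} + 24594\right) + 27654 = \left(\frac{7728 + 305 \cdot 47 + 47 \left(-14\right)}{21 + 47} + 24594\right) + 27654 = \left(\frac{7728 + 14335 - 658}{68} + 24594\right) + 27654 = \left(\frac{1}{68} \cdot 21405 + 24594\right) + 27654 = \left(\frac{21405}{68} + 24594\right) + 27654 = \frac{1693797}{68} + 27654 = \frac{3574269}{68}$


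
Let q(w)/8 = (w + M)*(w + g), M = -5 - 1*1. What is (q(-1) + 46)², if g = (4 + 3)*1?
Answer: 84100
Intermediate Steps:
g = 7 (g = 7*1 = 7)
M = -6 (M = -5 - 1 = -6)
q(w) = 8*(-6 + w)*(7 + w) (q(w) = 8*((w - 6)*(w + 7)) = 8*((-6 + w)*(7 + w)) = 8*(-6 + w)*(7 + w))
(q(-1) + 46)² = ((-336 + 8*(-1) + 8*(-1)²) + 46)² = ((-336 - 8 + 8*1) + 46)² = ((-336 - 8 + 8) + 46)² = (-336 + 46)² = (-290)² = 84100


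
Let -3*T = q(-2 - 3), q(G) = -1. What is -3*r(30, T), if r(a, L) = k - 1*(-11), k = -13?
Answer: 6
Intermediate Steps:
T = 1/3 (T = -1/3*(-1) = 1/3 ≈ 0.33333)
r(a, L) = -2 (r(a, L) = -13 - 1*(-11) = -13 + 11 = -2)
-3*r(30, T) = -3*(-2) = 6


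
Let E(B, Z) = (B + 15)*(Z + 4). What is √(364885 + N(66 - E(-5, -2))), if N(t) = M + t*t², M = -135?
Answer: √462086 ≈ 679.77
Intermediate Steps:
E(B, Z) = (4 + Z)*(15 + B) (E(B, Z) = (15 + B)*(4 + Z) = (4 + Z)*(15 + B))
N(t) = -135 + t³ (N(t) = -135 + t*t² = -135 + t³)
√(364885 + N(66 - E(-5, -2))) = √(364885 + (-135 + (66 - (60 + 4*(-5) + 15*(-2) - 5*(-2)))³)) = √(364885 + (-135 + (66 - (60 - 20 - 30 + 10))³)) = √(364885 + (-135 + (66 - 1*20)³)) = √(364885 + (-135 + (66 - 20)³)) = √(364885 + (-135 + 46³)) = √(364885 + (-135 + 97336)) = √(364885 + 97201) = √462086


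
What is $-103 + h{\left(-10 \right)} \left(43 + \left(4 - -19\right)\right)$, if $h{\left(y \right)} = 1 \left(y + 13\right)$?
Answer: $95$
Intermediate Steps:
$h{\left(y \right)} = 13 + y$ ($h{\left(y \right)} = 1 \left(13 + y\right) = 13 + y$)
$-103 + h{\left(-10 \right)} \left(43 + \left(4 - -19\right)\right) = -103 + \left(13 - 10\right) \left(43 + \left(4 - -19\right)\right) = -103 + 3 \left(43 + \left(4 + 19\right)\right) = -103 + 3 \left(43 + 23\right) = -103 + 3 \cdot 66 = -103 + 198 = 95$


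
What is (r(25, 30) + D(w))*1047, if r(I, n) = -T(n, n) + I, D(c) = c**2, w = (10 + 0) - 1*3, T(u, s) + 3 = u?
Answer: 49209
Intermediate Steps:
T(u, s) = -3 + u
w = 7 (w = 10 - 3 = 7)
r(I, n) = 3 + I - n (r(I, n) = -(-3 + n) + I = (3 - n) + I = 3 + I - n)
(r(25, 30) + D(w))*1047 = ((3 + 25 - 1*30) + 7**2)*1047 = ((3 + 25 - 30) + 49)*1047 = (-2 + 49)*1047 = 47*1047 = 49209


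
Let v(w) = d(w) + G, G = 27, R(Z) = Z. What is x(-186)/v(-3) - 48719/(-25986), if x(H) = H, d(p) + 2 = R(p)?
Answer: -1880789/285846 ≈ -6.5797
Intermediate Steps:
d(p) = -2 + p
v(w) = 25 + w (v(w) = (-2 + w) + 27 = 25 + w)
x(-186)/v(-3) - 48719/(-25986) = -186/(25 - 3) - 48719/(-25986) = -186/22 - 48719*(-1/25986) = -186*1/22 + 48719/25986 = -93/11 + 48719/25986 = -1880789/285846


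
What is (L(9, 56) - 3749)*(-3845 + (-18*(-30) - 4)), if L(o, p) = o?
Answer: 12375660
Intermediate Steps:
(L(9, 56) - 3749)*(-3845 + (-18*(-30) - 4)) = (9 - 3749)*(-3845 + (-18*(-30) - 4)) = -3740*(-3845 + (540 - 4)) = -3740*(-3845 + 536) = -3740*(-3309) = 12375660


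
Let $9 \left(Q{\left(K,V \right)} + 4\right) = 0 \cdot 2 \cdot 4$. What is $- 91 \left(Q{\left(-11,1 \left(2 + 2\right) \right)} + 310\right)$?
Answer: $-27846$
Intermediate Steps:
$Q{\left(K,V \right)} = -4$ ($Q{\left(K,V \right)} = -4 + \frac{0 \cdot 2 \cdot 4}{9} = -4 + \frac{0 \cdot 4}{9} = -4 + \frac{1}{9} \cdot 0 = -4 + 0 = -4$)
$- 91 \left(Q{\left(-11,1 \left(2 + 2\right) \right)} + 310\right) = - 91 \left(-4 + 310\right) = \left(-91\right) 306 = -27846$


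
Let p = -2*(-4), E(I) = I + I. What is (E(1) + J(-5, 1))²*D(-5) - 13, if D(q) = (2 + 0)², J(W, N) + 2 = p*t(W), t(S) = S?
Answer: 6387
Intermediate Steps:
E(I) = 2*I
p = 8
J(W, N) = -2 + 8*W
D(q) = 4 (D(q) = 2² = 4)
(E(1) + J(-5, 1))²*D(-5) - 13 = (2*1 + (-2 + 8*(-5)))²*4 - 13 = (2 + (-2 - 40))²*4 - 13 = (2 - 42)²*4 - 13 = (-40)²*4 - 13 = 1600*4 - 13 = 6400 - 13 = 6387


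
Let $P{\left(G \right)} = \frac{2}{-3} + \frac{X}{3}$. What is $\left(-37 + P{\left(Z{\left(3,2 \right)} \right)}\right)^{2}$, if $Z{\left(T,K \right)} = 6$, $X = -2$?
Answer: $\frac{13225}{9} \approx 1469.4$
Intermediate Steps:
$P{\left(G \right)} = - \frac{4}{3}$ ($P{\left(G \right)} = \frac{2}{-3} - \frac{2}{3} = 2 \left(- \frac{1}{3}\right) - \frac{2}{3} = - \frac{2}{3} - \frac{2}{3} = - \frac{4}{3}$)
$\left(-37 + P{\left(Z{\left(3,2 \right)} \right)}\right)^{2} = \left(-37 - \frac{4}{3}\right)^{2} = \left(- \frac{115}{3}\right)^{2} = \frac{13225}{9}$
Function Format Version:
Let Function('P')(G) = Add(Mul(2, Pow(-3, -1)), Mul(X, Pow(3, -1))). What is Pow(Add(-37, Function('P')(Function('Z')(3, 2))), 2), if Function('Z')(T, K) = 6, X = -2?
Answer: Rational(13225, 9) ≈ 1469.4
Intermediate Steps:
Function('P')(G) = Rational(-4, 3) (Function('P')(G) = Add(Mul(2, Pow(-3, -1)), Mul(-2, Pow(3, -1))) = Add(Mul(2, Rational(-1, 3)), Mul(-2, Rational(1, 3))) = Add(Rational(-2, 3), Rational(-2, 3)) = Rational(-4, 3))
Pow(Add(-37, Function('P')(Function('Z')(3, 2))), 2) = Pow(Add(-37, Rational(-4, 3)), 2) = Pow(Rational(-115, 3), 2) = Rational(13225, 9)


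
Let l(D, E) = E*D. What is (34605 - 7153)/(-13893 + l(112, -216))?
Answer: -27452/38085 ≈ -0.72081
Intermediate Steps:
l(D, E) = D*E
(34605 - 7153)/(-13893 + l(112, -216)) = (34605 - 7153)/(-13893 + 112*(-216)) = 27452/(-13893 - 24192) = 27452/(-38085) = 27452*(-1/38085) = -27452/38085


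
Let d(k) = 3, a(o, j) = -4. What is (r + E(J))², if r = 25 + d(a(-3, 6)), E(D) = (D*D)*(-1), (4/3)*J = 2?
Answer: 10609/16 ≈ 663.06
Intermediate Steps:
J = 3/2 (J = (¾)*2 = 3/2 ≈ 1.5000)
E(D) = -D² (E(D) = D²*(-1) = -D²)
r = 28 (r = 25 + 3 = 28)
(r + E(J))² = (28 - (3/2)²)² = (28 - 1*9/4)² = (28 - 9/4)² = (103/4)² = 10609/16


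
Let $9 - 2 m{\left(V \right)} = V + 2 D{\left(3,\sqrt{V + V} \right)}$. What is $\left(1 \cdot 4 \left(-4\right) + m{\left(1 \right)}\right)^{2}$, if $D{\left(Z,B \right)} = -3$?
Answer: $81$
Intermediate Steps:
$m{\left(V \right)} = \frac{15}{2} - \frac{V}{2}$ ($m{\left(V \right)} = \frac{9}{2} - \frac{V + 2 \left(-3\right)}{2} = \frac{9}{2} - \frac{V - 6}{2} = \frac{9}{2} - \frac{-6 + V}{2} = \frac{9}{2} - \left(-3 + \frac{V}{2}\right) = \frac{15}{2} - \frac{V}{2}$)
$\left(1 \cdot 4 \left(-4\right) + m{\left(1 \right)}\right)^{2} = \left(1 \cdot 4 \left(-4\right) + \left(\frac{15}{2} - \frac{1}{2}\right)\right)^{2} = \left(4 \left(-4\right) + \left(\frac{15}{2} - \frac{1}{2}\right)\right)^{2} = \left(-16 + 7\right)^{2} = \left(-9\right)^{2} = 81$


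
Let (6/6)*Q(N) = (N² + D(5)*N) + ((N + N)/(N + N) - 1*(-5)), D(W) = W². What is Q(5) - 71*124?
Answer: -8648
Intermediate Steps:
Q(N) = 6 + N² + 25*N (Q(N) = (N² + 5²*N) + ((N + N)/(N + N) - 1*(-5)) = (N² + 25*N) + ((2*N)/((2*N)) + 5) = (N² + 25*N) + ((2*N)*(1/(2*N)) + 5) = (N² + 25*N) + (1 + 5) = (N² + 25*N) + 6 = 6 + N² + 25*N)
Q(5) - 71*124 = (6 + 5² + 25*5) - 71*124 = (6 + 25 + 125) - 8804 = 156 - 8804 = -8648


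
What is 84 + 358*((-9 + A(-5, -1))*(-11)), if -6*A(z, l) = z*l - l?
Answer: 39464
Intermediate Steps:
A(z, l) = l/6 - l*z/6 (A(z, l) = -(z*l - l)/6 = -(l*z - l)/6 = -(-l + l*z)/6 = l/6 - l*z/6)
84 + 358*((-9 + A(-5, -1))*(-11)) = 84 + 358*((-9 + (1/6)*(-1)*(1 - 1*(-5)))*(-11)) = 84 + 358*((-9 + (1/6)*(-1)*(1 + 5))*(-11)) = 84 + 358*((-9 + (1/6)*(-1)*6)*(-11)) = 84 + 358*((-9 - 1)*(-11)) = 84 + 358*(-10*(-11)) = 84 + 358*110 = 84 + 39380 = 39464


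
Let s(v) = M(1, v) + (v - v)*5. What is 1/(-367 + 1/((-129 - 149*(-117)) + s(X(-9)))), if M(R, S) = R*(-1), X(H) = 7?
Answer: -17303/6350200 ≈ -0.0027248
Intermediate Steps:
M(R, S) = -R
s(v) = -1 (s(v) = -1*1 + (v - v)*5 = -1 + 0*5 = -1 + 0 = -1)
1/(-367 + 1/((-129 - 149*(-117)) + s(X(-9)))) = 1/(-367 + 1/((-129 - 149*(-117)) - 1)) = 1/(-367 + 1/((-129 + 17433) - 1)) = 1/(-367 + 1/(17304 - 1)) = 1/(-367 + 1/17303) = 1/(-6350200/17303) = -17303/6350200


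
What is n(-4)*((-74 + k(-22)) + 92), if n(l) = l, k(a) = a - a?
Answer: -72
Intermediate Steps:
k(a) = 0
n(-4)*((-74 + k(-22)) + 92) = -4*((-74 + 0) + 92) = -4*(-74 + 92) = -4*18 = -72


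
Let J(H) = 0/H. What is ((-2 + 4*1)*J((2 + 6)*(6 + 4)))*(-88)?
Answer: 0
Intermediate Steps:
J(H) = 0
((-2 + 4*1)*J((2 + 6)*(6 + 4)))*(-88) = ((-2 + 4*1)*0)*(-88) = ((-2 + 4)*0)*(-88) = (2*0)*(-88) = 0*(-88) = 0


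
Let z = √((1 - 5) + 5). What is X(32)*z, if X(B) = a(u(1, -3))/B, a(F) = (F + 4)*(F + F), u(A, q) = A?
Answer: 5/16 ≈ 0.31250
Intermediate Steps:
a(F) = 2*F*(4 + F) (a(F) = (4 + F)*(2*F) = 2*F*(4 + F))
X(B) = 10/B (X(B) = (2*1*(4 + 1))/B = (2*1*5)/B = 10/B)
z = 1 (z = √(-4 + 5) = √1 = 1)
X(32)*z = (10/32)*1 = (10*(1/32))*1 = (5/16)*1 = 5/16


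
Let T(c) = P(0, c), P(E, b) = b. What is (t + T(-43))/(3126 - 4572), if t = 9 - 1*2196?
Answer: 1115/723 ≈ 1.5422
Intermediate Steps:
T(c) = c
t = -2187 (t = 9 - 2196 = -2187)
(t + T(-43))/(3126 - 4572) = (-2187 - 43)/(3126 - 4572) = -2230/(-1446) = -2230*(-1/1446) = 1115/723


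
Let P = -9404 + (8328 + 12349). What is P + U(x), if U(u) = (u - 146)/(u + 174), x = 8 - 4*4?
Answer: 935582/83 ≈ 11272.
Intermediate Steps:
x = -8 (x = 8 - 16 = -8)
P = 11273 (P = -9404 + 20677 = 11273)
U(u) = (-146 + u)/(174 + u)
P + U(x) = 11273 + (-146 - 8)/(174 - 8) = 11273 - 154/166 = 11273 + (1/166)*(-154) = 11273 - 77/83 = 935582/83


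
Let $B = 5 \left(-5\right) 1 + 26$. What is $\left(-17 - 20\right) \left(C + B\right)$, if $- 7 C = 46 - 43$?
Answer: $- \frac{148}{7} \approx -21.143$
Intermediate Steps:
$C = - \frac{3}{7}$ ($C = - \frac{46 - 43}{7} = \left(- \frac{1}{7}\right) 3 = - \frac{3}{7} \approx -0.42857$)
$B = 1$ ($B = \left(-25\right) 1 + 26 = -25 + 26 = 1$)
$\left(-17 - 20\right) \left(C + B\right) = \left(-17 - 20\right) \left(- \frac{3}{7} + 1\right) = \left(-37\right) \frac{4}{7} = - \frac{148}{7}$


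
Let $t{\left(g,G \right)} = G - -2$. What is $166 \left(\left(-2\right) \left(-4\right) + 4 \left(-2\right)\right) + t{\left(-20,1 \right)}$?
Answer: $3$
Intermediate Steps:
$t{\left(g,G \right)} = 2 + G$ ($t{\left(g,G \right)} = G + 2 = 2 + G$)
$166 \left(\left(-2\right) \left(-4\right) + 4 \left(-2\right)\right) + t{\left(-20,1 \right)} = 166 \left(\left(-2\right) \left(-4\right) + 4 \left(-2\right)\right) + \left(2 + 1\right) = 166 \left(8 - 8\right) + 3 = 166 \cdot 0 + 3 = 0 + 3 = 3$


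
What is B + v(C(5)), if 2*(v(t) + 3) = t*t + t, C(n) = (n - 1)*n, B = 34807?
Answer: 35014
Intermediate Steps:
C(n) = n*(-1 + n) (C(n) = (-1 + n)*n = n*(-1 + n))
v(t) = -3 + t/2 + t**2/2 (v(t) = -3 + (t*t + t)/2 = -3 + (t**2 + t)/2 = -3 + (t + t**2)/2 = -3 + (t/2 + t**2/2) = -3 + t/2 + t**2/2)
B + v(C(5)) = 34807 + (-3 + (5*(-1 + 5))/2 + (5*(-1 + 5))**2/2) = 34807 + (-3 + (5*4)/2 + (5*4)**2/2) = 34807 + (-3 + (1/2)*20 + (1/2)*20**2) = 34807 + (-3 + 10 + (1/2)*400) = 34807 + (-3 + 10 + 200) = 34807 + 207 = 35014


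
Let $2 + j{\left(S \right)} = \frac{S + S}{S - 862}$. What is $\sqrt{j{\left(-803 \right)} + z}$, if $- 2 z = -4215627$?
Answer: $\frac{\sqrt{2597035737590}}{1110} \approx 1451.8$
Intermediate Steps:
$z = \frac{4215627}{2}$ ($z = \left(- \frac{1}{2}\right) \left(-4215627\right) = \frac{4215627}{2} \approx 2.1078 \cdot 10^{6}$)
$j{\left(S \right)} = -2 + \frac{2 S}{-862 + S}$ ($j{\left(S \right)} = -2 + \frac{S + S}{S - 862} = -2 + \frac{2 S}{-862 + S}$)
$\sqrt{j{\left(-803 \right)} + z} = \sqrt{\frac{1724}{-862 - 803} + \frac{4215627}{2}} = \sqrt{\frac{1724}{-1665} + \frac{4215627}{2}} = \sqrt{1724 \left(- \frac{1}{1665}\right) + \frac{4215627}{2}} = \sqrt{- \frac{1724}{1665} + \frac{4215627}{2}} = \sqrt{\frac{7019015507}{3330}} = \frac{\sqrt{2597035737590}}{1110}$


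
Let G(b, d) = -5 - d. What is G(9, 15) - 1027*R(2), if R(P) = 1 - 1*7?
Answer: 6142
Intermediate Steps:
R(P) = -6 (R(P) = 1 - 7 = -6)
G(9, 15) - 1027*R(2) = (-5 - 1*15) - 1027*(-6) = (-5 - 15) + 6162 = -20 + 6162 = 6142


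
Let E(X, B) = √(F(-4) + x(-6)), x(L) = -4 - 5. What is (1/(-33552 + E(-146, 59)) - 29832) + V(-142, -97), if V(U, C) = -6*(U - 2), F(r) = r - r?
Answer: -3623371237304/125081857 - I/375245571 ≈ -28968.0 - 2.6649e-9*I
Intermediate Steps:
F(r) = 0
x(L) = -9
E(X, B) = 3*I (E(X, B) = √(0 - 9) = √(-9) = 3*I)
V(U, C) = 12 - 6*U (V(U, C) = -6*(-2 + U) = 12 - 6*U)
(1/(-33552 + E(-146, 59)) - 29832) + V(-142, -97) = (1/(-33552 + 3*I) - 29832) + (12 - 6*(-142)) = ((-33552 - 3*I)/1125736713 - 29832) + (12 + 852) = (-29832 + (-33552 - 3*I)/1125736713) + 864 = -28968 + (-33552 - 3*I)/1125736713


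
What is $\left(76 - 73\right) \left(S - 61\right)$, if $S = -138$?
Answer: $-597$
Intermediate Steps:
$\left(76 - 73\right) \left(S - 61\right) = \left(76 - 73\right) \left(-138 - 61\right) = 3 \left(-199\right) = -597$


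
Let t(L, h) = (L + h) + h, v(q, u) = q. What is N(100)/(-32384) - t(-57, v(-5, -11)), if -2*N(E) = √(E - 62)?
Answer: 67 + √38/64768 ≈ 67.000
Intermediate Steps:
t(L, h) = L + 2*h
N(E) = -√(-62 + E)/2 (N(E) = -√(E - 62)/2 = -√(-62 + E)/2)
N(100)/(-32384) - t(-57, v(-5, -11)) = -√(-62 + 100)/2/(-32384) - (-57 + 2*(-5)) = -√38/2*(-1/32384) - (-57 - 10) = √38/64768 - 1*(-67) = √38/64768 + 67 = 67 + √38/64768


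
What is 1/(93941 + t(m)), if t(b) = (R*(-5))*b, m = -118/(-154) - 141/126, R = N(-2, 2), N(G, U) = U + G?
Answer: 1/93941 ≈ 1.0645e-5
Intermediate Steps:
N(G, U) = G + U
R = 0 (R = -2 + 2 = 0)
m = -163/462 (m = -118*(-1/154) - 141*1/126 = 59/77 - 47/42 = -163/462 ≈ -0.35281)
t(b) = 0 (t(b) = (0*(-5))*b = 0*b = 0)
1/(93941 + t(m)) = 1/(93941 + 0) = 1/93941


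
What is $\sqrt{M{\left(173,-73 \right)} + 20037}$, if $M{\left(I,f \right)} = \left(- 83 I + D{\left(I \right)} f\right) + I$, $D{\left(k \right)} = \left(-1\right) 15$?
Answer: $\sqrt{6946} \approx 83.343$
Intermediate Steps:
$D{\left(k \right)} = -15$
$M{\left(I,f \right)} = - 82 I - 15 f$ ($M{\left(I,f \right)} = \left(- 83 I - 15 f\right) + I = - 82 I - 15 f$)
$\sqrt{M{\left(173,-73 \right)} + 20037} = \sqrt{\left(\left(-82\right) 173 - -1095\right) + 20037} = \sqrt{\left(-14186 + 1095\right) + 20037} = \sqrt{-13091 + 20037} = \sqrt{6946}$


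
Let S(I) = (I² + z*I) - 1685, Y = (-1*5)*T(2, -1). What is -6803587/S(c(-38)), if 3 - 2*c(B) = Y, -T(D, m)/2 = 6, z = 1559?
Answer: 27214348/181217 ≈ 150.18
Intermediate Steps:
T(D, m) = -12 (T(D, m) = -2*6 = -12)
Y = 60 (Y = -1*5*(-12) = -5*(-12) = 60)
c(B) = -57/2 (c(B) = 3/2 - ½*60 = 3/2 - 30 = -57/2)
S(I) = -1685 + I² + 1559*I (S(I) = (I² + 1559*I) - 1685 = -1685 + I² + 1559*I)
-6803587/S(c(-38)) = -6803587/(-1685 + (-57/2)² + 1559*(-57/2)) = -6803587/(-1685 + 3249/4 - 88863/2) = -6803587/(-181217/4) = -6803587*(-4/181217) = 27214348/181217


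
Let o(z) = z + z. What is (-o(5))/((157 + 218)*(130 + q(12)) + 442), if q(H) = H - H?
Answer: -5/24596 ≈ -0.00020329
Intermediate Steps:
q(H) = 0
o(z) = 2*z
(-o(5))/((157 + 218)*(130 + q(12)) + 442) = (-2*5)/((157 + 218)*(130 + 0) + 442) = (-1*10)/(375*130 + 442) = -10/(48750 + 442) = -10/49192 = -10*1/49192 = -5/24596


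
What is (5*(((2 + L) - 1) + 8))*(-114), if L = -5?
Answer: -2280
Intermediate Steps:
(5*(((2 + L) - 1) + 8))*(-114) = (5*(((2 - 5) - 1) + 8))*(-114) = (5*((-3 - 1) + 8))*(-114) = (5*(-4 + 8))*(-114) = (5*4)*(-114) = 20*(-114) = -2280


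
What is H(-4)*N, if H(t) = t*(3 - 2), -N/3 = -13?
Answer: -156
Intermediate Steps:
N = 39 (N = -3*(-13) = 39)
H(t) = t (H(t) = t*1 = t)
H(-4)*N = -4*39 = -156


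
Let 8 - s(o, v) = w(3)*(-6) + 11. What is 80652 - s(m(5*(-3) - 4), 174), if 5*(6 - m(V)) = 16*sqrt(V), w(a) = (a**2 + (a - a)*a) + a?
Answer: 80583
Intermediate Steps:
w(a) = a + a**2 (w(a) = (a**2 + 0*a) + a = (a**2 + 0) + a = a**2 + a = a + a**2)
m(V) = 6 - 16*sqrt(V)/5
s(o, v) = 69 (s(o, v) = 8 - ((3*(1 + 3))*(-6) + 11) = 8 - ((3*4)*(-6) + 11) = 8 - (12*(-6) + 11) = 8 - (-72 + 11) = 8 - 1*(-61) = 8 + 61 = 69)
80652 - s(m(5*(-3) - 4), 174) = 80652 - 1*69 = 80652 - 69 = 80583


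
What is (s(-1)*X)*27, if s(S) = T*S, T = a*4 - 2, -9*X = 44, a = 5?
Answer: 2376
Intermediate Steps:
X = -44/9 (X = -1/9*44 = -44/9 ≈ -4.8889)
T = 18 (T = 5*4 - 2 = 20 - 2 = 18)
s(S) = 18*S
(s(-1)*X)*27 = ((18*(-1))*(-44/9))*27 = -18*(-44/9)*27 = 88*27 = 2376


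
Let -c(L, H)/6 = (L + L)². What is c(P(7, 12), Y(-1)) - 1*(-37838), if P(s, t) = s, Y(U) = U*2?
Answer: 36662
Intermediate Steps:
Y(U) = 2*U
c(L, H) = -24*L² (c(L, H) = -6*(L + L)² = -6*4*L² = -24*L²)
c(P(7, 12), Y(-1)) - 1*(-37838) = -24*7² - 1*(-37838) = -24*49 + 37838 = -1176 + 37838 = 36662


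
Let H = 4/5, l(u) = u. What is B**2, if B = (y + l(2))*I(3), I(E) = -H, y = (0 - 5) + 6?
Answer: 144/25 ≈ 5.7600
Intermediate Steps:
y = 1 (y = -5 + 6 = 1)
H = 4/5 (H = 4*(1/5) = 4/5 ≈ 0.80000)
I(E) = -4/5 (I(E) = -1*4/5 = -4/5)
B = -12/5 (B = (1 + 2)*(-4/5) = 3*(-4/5) = -12/5 ≈ -2.4000)
B**2 = (-12/5)**2 = 144/25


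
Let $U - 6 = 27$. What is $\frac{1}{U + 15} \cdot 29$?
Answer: $\frac{29}{48} \approx 0.60417$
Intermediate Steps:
$U = 33$ ($U = 6 + 27 = 33$)
$\frac{1}{U + 15} \cdot 29 = \frac{1}{33 + 15} \cdot 29 = \frac{1}{48} \cdot 29 = \frac{29}{48}$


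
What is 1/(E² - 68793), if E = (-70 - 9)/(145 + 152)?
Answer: -88209/6068155496 ≈ -1.4536e-5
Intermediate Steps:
E = -79/297 ≈ -0.26599
1/(E² - 68793) = 1/((-79/297)² - 68793) = 1/(6241/88209 - 68793) = 1/(-6068155496/88209) = -88209/6068155496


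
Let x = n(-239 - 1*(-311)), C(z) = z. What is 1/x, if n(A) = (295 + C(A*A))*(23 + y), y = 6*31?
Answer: 1/1145111 ≈ 8.7328e-7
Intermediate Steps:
y = 186
n(A) = 61655 + 209*A² (n(A) = (295 + A*A)*(23 + 186) = (295 + A²)*209 = 61655 + 209*A²)
x = 1145111 (x = 61655 + 209*(-239 - 1*(-311))² = 61655 + 209*(-239 + 311)² = 61655 + 209*72² = 61655 + 209*5184 = 61655 + 1083456 = 1145111)
1/x = 1/1145111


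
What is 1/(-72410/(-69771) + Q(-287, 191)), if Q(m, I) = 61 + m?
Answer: -5367/1207372 ≈ -0.0044452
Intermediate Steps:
1/(-72410/(-69771) + Q(-287, 191)) = 1/(-72410/(-69771) + (61 - 287)) = 1/(-72410*(-1/69771) - 226) = 1/(5570/5367 - 226) = 1/(-1207372/5367) = -5367/1207372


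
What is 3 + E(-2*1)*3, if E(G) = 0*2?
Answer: 3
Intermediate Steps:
E(G) = 0
3 + E(-2*1)*3 = 3 + 0*3 = 3 + 0 = 3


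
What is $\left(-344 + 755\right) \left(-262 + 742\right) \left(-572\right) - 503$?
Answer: $-112844663$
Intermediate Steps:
$\left(-344 + 755\right) \left(-262 + 742\right) \left(-572\right) - 503 = 411 \cdot 480 \left(-572\right) - 503 = 197280 \left(-572\right) - 503 = -112844160 - 503 = -112844663$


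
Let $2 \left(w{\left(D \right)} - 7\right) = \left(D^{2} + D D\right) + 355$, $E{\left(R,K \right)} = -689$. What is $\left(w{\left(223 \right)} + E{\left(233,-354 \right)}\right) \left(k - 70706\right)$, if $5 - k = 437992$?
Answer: $- \frac{50080317157}{2} \approx -2.504 \cdot 10^{10}$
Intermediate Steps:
$k = -437987$ ($k = 5 - 437992 = -437987$)
$w{\left(D \right)} = \frac{369}{2} + D^{2}$ ($w{\left(D \right)} = 7 + \frac{\left(D^{2} + D D\right) + 355}{2} = 7 + \frac{\left(D^{2} + D^{2}\right) + 355}{2} = 7 + \frac{2 D^{2} + 355}{2} = 7 + \frac{355 + 2 D^{2}}{2} = 7 + \left(\frac{355}{2} + D^{2}\right) = \frac{369}{2} + D^{2}$)
$\left(w{\left(223 \right)} + E{\left(233,-354 \right)}\right) \left(k - 70706\right) = \left(\left(\frac{369}{2} + 223^{2}\right) - 689\right) \left(-437987 - 70706\right) = \left(\left(\frac{369}{2} + 49729\right) - 689\right) \left(-508693\right) = \left(\frac{99827}{2} - 689\right) \left(-508693\right) = \frac{98449}{2} \left(-508693\right) = - \frac{50080317157}{2}$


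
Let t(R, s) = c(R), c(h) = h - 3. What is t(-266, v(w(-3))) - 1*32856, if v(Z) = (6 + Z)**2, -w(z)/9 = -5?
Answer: -33125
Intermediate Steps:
c(h) = -3 + h
w(z) = 45 (w(z) = -9*(-5) = 45)
t(R, s) = -3 + R
t(-266, v(w(-3))) - 1*32856 = (-3 - 266) - 1*32856 = -269 - 32856 = -33125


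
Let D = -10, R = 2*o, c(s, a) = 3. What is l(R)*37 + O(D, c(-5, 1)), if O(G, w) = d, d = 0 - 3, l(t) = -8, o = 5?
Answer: -299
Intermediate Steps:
R = 10 (R = 2*5 = 10)
d = -3
O(G, w) = -3
l(R)*37 + O(D, c(-5, 1)) = -8*37 - 3 = -296 - 3 = -299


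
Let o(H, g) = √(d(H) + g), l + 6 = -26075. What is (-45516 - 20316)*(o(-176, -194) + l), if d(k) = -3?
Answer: 1716964392 - 65832*I*√197 ≈ 1.717e+9 - 9.24e+5*I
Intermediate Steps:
l = -26081 (l = -6 - 26075 = -26081)
o(H, g) = √(-3 + g)
(-45516 - 20316)*(o(-176, -194) + l) = (-45516 - 20316)*(√(-3 - 194) - 26081) = -65832*(√(-197) - 26081) = -65832*(I*√197 - 26081) = -65832*(-26081 + I*√197) = 1716964392 - 65832*I*√197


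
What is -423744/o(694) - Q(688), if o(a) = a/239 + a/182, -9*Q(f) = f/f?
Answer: -82943928217/1314783 ≈ -63086.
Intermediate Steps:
Q(f) = -1/9 (Q(f) = -f/(9*f) = -1/9*1 = -1/9)
o(a) = 421*a/43498 (o(a) = a*(1/239) + a*(1/182) = a/239 + a/182 = 421*a/43498)
-423744/o(694) - Q(688) = -423744/((421/43498)*694) - 1*(-1/9) = -423744/146087/21749 + 1/9 = -423744*21749/146087 + 1/9 = -9216008256/146087 + 1/9 = -82943928217/1314783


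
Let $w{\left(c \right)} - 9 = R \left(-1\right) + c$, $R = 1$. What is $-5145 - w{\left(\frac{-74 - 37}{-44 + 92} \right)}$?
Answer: $- \frac{82411}{16} \approx -5150.7$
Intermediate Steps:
$w{\left(c \right)} = 8 + c$ ($w{\left(c \right)} = 9 + \left(1 \left(-1\right) + c\right) = 9 + \left(-1 + c\right) = 8 + c$)
$-5145 - w{\left(\frac{-74 - 37}{-44 + 92} \right)} = -5145 - \left(8 + \frac{-74 - 37}{-44 + 92}\right) = -5145 - \left(8 - \frac{111}{48}\right) = -5145 - \left(8 - \frac{37}{16}\right) = -5145 - \frac{91}{16} = - \frac{82411}{16}$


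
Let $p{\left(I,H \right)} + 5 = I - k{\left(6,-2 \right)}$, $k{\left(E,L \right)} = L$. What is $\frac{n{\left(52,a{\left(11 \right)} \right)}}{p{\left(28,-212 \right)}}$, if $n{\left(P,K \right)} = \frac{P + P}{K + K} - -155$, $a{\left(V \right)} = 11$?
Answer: $\frac{1757}{275} \approx 6.3891$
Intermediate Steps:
$n{\left(P,K \right)} = 155 + \frac{P}{K}$ ($n{\left(P,K \right)} = \frac{2 P}{2 K} + 155 = 2 P \frac{1}{2 K} + 155 = \frac{P}{K} + 155 = 155 + \frac{P}{K}$)
$p{\left(I,H \right)} = -3 + I$ ($p{\left(I,H \right)} = -5 + \left(I - -2\right) = -5 + \left(I + 2\right) = -5 + \left(2 + I\right) = -3 + I$)
$\frac{n{\left(52,a{\left(11 \right)} \right)}}{p{\left(28,-212 \right)}} = \frac{155 + \frac{52}{11}}{-3 + 28} = \frac{155 + 52 \cdot \frac{1}{11}}{25} = \left(155 + \frac{52}{11}\right) \frac{1}{25} = \frac{1757}{11} \cdot \frac{1}{25} = \frac{1757}{275}$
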